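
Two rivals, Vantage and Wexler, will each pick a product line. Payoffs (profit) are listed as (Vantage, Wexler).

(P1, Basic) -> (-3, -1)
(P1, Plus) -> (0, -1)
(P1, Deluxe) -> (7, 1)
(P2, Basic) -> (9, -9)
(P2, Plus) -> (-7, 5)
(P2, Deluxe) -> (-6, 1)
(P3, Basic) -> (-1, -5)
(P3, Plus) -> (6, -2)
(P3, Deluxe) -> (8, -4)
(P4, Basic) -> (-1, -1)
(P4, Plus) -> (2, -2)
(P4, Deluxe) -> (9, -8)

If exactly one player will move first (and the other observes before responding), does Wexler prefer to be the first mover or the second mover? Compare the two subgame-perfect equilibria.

second

If Vantage leads: Wexler's best replies are P1→Deluxe, P2→Plus, P3→Plus, P4→Basic; Vantage's induced payoffs 7, -7, 6, -1; outcome (P1, Deluxe), payoffs (7, 1).
If Wexler leads: Vantage's best replies are Basic→P2, Plus→P3, Deluxe→P4; Wexler's induced payoffs -9, -2, -8; outcome (P3, Plus), payoffs (6, -2).
Wexler gets -2 moving first and 1 moving second, so Wexler prefers to move second.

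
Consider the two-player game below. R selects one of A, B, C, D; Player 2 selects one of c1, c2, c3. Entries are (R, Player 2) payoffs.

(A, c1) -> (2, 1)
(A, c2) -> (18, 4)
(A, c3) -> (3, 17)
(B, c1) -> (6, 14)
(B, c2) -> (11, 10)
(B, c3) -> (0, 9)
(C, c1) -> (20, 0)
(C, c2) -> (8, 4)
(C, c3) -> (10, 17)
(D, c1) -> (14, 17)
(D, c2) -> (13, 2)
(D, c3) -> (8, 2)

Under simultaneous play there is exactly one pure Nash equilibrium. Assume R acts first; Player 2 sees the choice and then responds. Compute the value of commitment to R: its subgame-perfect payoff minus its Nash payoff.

4

Backward induction with R moving first.
- A: BR = c3, leader payoff 3.
- B: BR = c1, leader payoff 6.
- C: BR = c3, leader payoff 10.
- D: BR = c1, leader payoff 14.
Among 3, 6, 10, 14, the best is 14 at D. Subgame-perfect outcome: (D, c1) with payoffs (14, 17).
For the simultaneous game, intersect best replies.
R's best replies: c1→C; c2→A; c3→C.
Player 2's best replies: A→c3; B→c1; C→c3; D→c1.
Only (C, c3) has each player best-responding; Nash payoffs (10, 17).
R's commitment gain: 14 − 10 = 4.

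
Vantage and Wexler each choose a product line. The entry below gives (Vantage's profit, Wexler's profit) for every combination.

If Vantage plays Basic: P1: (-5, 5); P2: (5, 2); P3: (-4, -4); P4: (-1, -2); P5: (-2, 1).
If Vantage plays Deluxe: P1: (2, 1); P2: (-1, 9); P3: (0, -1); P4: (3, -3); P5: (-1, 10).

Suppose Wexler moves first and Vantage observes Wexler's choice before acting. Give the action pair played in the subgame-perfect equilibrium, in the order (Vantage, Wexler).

(Deluxe, P5)

Solve by backward induction (Wexler leads).
- P1: Vantage compares -5, 2 and picks Deluxe; Wexler would get 1.
- P2: Vantage compares 5, -1 and picks Basic; Wexler would get 2.
- P3: Vantage compares -4, 0 and picks Deluxe; Wexler would get -1.
- P4: Vantage compares -1, 3 and picks Deluxe; Wexler would get -3.
- P5: Vantage compares -2, -1 and picks Deluxe; Wexler would get 10.
Among 1, 2, -1, -3, 10, the best is 10 at P5. Subgame-perfect outcome: (Deluxe, P5) with payoffs (-1, 10).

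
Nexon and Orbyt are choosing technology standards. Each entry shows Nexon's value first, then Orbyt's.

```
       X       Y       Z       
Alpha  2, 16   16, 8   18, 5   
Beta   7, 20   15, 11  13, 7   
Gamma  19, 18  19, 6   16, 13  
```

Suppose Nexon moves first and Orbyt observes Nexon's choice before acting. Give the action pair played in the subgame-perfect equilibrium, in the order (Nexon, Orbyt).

(Gamma, X)

Orbyt best-responds to each possible Nexon move:
- Alpha → Orbyt plays X (best of 16, 8, 5); Nexon gets 2.
- Beta → Orbyt plays X (best of 20, 11, 7); Nexon gets 7.
- Gamma → Orbyt plays X (best of 18, 6, 13); Nexon gets 19.
Among 2, 7, 19, the best is 19 at Gamma. Subgame-perfect outcome: (Gamma, X) with payoffs (19, 18).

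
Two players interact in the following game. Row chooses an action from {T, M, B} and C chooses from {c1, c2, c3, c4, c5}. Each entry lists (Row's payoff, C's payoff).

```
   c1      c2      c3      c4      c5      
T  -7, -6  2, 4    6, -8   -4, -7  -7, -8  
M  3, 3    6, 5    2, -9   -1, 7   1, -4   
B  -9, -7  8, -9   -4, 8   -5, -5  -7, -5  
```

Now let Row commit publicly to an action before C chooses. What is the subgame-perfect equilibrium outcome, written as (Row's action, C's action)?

Solve by backward induction (Row leads).
- T: BR = c2, leader payoff 2.
- M: BR = c4, leader payoff -1.
- B: BR = c3, leader payoff -4.
Maximizing over 2, -1, -4, Row chooses T. Subgame-perfect outcome: (T, c2) with payoffs (2, 4).

(T, c2)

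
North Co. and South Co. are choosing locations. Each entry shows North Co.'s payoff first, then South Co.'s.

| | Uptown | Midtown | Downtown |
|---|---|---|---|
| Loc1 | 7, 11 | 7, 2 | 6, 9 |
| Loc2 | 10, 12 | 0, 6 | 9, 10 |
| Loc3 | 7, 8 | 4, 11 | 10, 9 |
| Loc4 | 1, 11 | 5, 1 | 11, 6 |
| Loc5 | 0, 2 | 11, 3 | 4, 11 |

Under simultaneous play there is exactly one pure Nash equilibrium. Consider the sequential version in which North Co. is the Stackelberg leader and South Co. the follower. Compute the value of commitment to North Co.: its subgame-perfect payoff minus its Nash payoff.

Backward induction with North Co. moving first.
- Loc1: BR = Uptown, leader payoff 7.
- Loc2: BR = Uptown, leader payoff 10.
- Loc3: BR = Midtown, leader payoff 4.
- Loc4: BR = Uptown, leader payoff 1.
- Loc5: BR = Downtown, leader payoff 4.
Maximizing over 7, 10, 4, 1, 4, North Co. chooses Loc2. Subgame-perfect outcome: (Loc2, Uptown) with payoffs (10, 12).
Now find the simultaneous Nash equilibrium.
North Co.'s best replies: Uptown→Loc2; Midtown→Loc5; Downtown→Loc4.
South Co.'s best replies: Loc1→Uptown; Loc2→Uptown; Loc3→Midtown; Loc4→Uptown; Loc5→Downtown.
The unique mutual best reply is (Loc2, Uptown), giving (10, 12).
North Co.'s commitment gain: 10 − 10 = 0.

0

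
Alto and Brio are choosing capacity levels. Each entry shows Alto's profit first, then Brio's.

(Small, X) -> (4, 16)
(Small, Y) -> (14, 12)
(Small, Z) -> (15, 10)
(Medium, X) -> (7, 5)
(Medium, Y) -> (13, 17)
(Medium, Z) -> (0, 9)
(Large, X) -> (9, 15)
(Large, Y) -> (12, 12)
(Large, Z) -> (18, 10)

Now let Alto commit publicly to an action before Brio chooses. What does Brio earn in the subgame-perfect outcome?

17

Brio best-responds to each possible Alto move:
- Small: Brio compares 16, 12, 10 and picks X; Alto would get 4.
- Medium: Brio compares 5, 17, 9 and picks Y; Alto would get 13.
- Large: Brio compares 15, 12, 10 and picks X; Alto would get 9.
Among 4, 13, 9, the best is 13 at Medium. Subgame-perfect outcome: (Medium, Y) with payoffs (13, 17).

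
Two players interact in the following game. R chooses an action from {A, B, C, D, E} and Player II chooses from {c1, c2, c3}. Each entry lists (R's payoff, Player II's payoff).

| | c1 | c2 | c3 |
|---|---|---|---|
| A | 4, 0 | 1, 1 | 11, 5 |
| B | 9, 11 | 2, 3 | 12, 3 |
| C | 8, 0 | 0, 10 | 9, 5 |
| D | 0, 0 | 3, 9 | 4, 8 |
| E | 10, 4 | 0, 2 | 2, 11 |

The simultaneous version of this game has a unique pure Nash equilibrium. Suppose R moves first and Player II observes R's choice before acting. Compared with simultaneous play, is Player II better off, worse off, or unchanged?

worse off

Solve by backward induction (R leads).
- A: Player II compares 0, 1, 5 and picks c3; R would get 11.
- B: Player II compares 11, 3, 3 and picks c1; R would get 9.
- C: Player II compares 0, 10, 5 and picks c2; R would get 0.
- D: Player II compares 0, 9, 8 and picks c2; R would get 3.
- E: Player II compares 4, 2, 11 and picks c3; R would get 2.
R's induced payoffs are 11, 9, 0, 3, 2, so R commits to A. Subgame-perfect outcome: (A, c3) with payoffs (11, 5).
For the simultaneous game, intersect best replies.
R's best replies: c1→E; c2→D; c3→B.
Player II's best replies: A→c3; B→c1; C→c2; D→c2; E→c3.
Only (D, c2) has each player best-responding; Nash payoffs (3, 9).
Player II earns 5 sequentially versus 9 at the Nash outcome: worse off.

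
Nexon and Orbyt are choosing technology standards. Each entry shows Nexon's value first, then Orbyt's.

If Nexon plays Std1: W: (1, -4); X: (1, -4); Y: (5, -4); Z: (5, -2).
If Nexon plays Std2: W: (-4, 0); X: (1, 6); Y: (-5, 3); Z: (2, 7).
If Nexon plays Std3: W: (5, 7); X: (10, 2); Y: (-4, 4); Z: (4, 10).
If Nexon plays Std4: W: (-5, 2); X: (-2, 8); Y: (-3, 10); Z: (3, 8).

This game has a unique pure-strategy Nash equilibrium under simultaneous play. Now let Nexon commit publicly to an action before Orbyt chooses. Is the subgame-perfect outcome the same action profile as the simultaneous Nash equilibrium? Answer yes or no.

yes

Backward induction with Nexon moving first.
- Std1: Orbyt compares -4, -4, -4, -2 and picks Z; Nexon would get 5.
- Std2: Orbyt compares 0, 6, 3, 7 and picks Z; Nexon would get 2.
- Std3: Orbyt compares 7, 2, 4, 10 and picks Z; Nexon would get 4.
- Std4: Orbyt compares 2, 8, 10, 8 and picks Y; Nexon would get -3.
Maximizing over 5, 2, 4, -3, Nexon chooses Std1. Subgame-perfect outcome: (Std1, Z) with payoffs (5, -2).
For the simultaneous game, intersect best replies.
Nexon's best replies: W→Std3; X→Std3; Y→Std1; Z→Std1.
Orbyt's best replies: Std1→Z; Std2→Z; Std3→Z; Std4→Y.
Only (Std1, Z) has each player best-responding; Nash payoffs (5, -2).
Sequential outcome (Std1, Z) coincides with the Nash profile (Std1, Z).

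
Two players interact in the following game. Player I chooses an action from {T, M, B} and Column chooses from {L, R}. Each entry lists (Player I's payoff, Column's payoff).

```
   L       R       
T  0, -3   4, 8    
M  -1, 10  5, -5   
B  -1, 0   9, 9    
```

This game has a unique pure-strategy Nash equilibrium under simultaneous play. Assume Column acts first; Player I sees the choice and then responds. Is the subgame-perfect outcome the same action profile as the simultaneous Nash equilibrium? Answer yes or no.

yes

Player I best-responds to each possible Column move:
- L: BR = T, leader payoff -3.
- R: BR = B, leader payoff 9.
Maximizing over -3, 9, Column chooses R. Subgame-perfect outcome: (B, R) with payoffs (9, 9).
Under simultaneous play:
Player I's best replies: L→T; R→B.
Column's best replies: T→R; M→L; B→R.
The unique mutual best reply is (B, R), giving (9, 9).
Sequential outcome (B, R) coincides with the Nash profile (B, R).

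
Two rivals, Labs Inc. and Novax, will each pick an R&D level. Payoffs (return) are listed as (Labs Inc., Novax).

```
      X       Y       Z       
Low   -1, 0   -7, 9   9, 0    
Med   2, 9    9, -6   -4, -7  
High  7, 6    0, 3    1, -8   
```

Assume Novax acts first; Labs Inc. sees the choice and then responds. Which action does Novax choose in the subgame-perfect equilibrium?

X

Solve by backward induction (Novax leads).
- X: BR = High, leader payoff 6.
- Y: BR = Med, leader payoff -6.
- Z: BR = Low, leader payoff 0.
Among 6, -6, 0, the best is 6 at X. Subgame-perfect outcome: (High, X) with payoffs (7, 6).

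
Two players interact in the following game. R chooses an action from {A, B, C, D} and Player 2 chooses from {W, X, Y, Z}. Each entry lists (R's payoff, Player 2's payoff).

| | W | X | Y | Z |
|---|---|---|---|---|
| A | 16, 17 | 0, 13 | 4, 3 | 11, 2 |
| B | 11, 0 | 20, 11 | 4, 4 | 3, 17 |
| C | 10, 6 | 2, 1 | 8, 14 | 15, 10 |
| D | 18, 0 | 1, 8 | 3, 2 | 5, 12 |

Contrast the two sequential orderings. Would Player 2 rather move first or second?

If R leads: Player 2's best replies are A→W, B→Z, C→Y, D→Z; R's induced payoffs 16, 3, 8, 5; outcome (A, W), payoffs (16, 17).
If Player 2 leads: R's best replies are W→D, X→B, Y→C, Z→C; Player 2's induced payoffs 0, 11, 14, 10; outcome (C, Y), payoffs (8, 14).
Player 2 gets 14 moving first and 17 moving second, so Player 2 prefers to move second.

second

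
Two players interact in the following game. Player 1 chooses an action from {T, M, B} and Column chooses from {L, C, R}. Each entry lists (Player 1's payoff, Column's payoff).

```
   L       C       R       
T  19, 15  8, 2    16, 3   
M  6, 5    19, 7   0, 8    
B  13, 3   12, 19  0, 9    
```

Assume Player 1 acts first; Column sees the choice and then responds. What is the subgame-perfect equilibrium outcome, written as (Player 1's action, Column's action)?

(T, L)

Solve by backward induction (Player 1 leads).
- T: BR = L, leader payoff 19.
- M: BR = R, leader payoff 0.
- B: BR = C, leader payoff 12.
Player 1's induced payoffs are 19, 0, 12, so Player 1 commits to T. Subgame-perfect outcome: (T, L) with payoffs (19, 15).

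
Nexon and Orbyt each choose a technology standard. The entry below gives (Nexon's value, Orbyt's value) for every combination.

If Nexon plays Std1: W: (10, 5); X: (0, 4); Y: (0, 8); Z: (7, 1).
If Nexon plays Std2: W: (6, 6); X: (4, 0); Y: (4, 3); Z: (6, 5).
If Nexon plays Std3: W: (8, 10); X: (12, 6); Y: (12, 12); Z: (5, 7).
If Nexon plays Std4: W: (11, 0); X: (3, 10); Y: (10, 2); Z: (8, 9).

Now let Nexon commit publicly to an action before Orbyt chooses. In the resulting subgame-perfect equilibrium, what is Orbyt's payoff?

12

Orbyt best-responds to each possible Nexon move:
- Std1: Orbyt compares 5, 4, 8, 1 and picks Y; Nexon would get 0.
- Std2: Orbyt compares 6, 0, 3, 5 and picks W; Nexon would get 6.
- Std3: Orbyt compares 10, 6, 12, 7 and picks Y; Nexon would get 12.
- Std4: Orbyt compares 0, 10, 2, 9 and picks X; Nexon would get 3.
Maximizing over 0, 6, 12, 3, Nexon chooses Std3. Subgame-perfect outcome: (Std3, Y) with payoffs (12, 12).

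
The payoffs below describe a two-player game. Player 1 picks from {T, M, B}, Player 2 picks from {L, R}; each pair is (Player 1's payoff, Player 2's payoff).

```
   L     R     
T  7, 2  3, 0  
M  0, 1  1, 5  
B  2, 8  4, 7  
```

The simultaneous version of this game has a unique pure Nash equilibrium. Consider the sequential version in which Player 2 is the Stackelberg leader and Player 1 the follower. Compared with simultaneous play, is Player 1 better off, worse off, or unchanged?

worse off

Backward induction with Player 2 moving first.
- L: Player 1 compares 7, 0, 2 and picks T; Player 2 would get 2.
- R: Player 1 compares 3, 1, 4 and picks B; Player 2 would get 7.
Maximizing over 2, 7, Player 2 chooses R. Subgame-perfect outcome: (B, R) with payoffs (4, 7).
Now find the simultaneous Nash equilibrium.
Player 1's best replies: L→T; R→B.
Player 2's best replies: T→L; M→R; B→L.
Only (T, L) has each player best-responding; Nash payoffs (7, 2).
Player 1 earns 4 sequentially versus 7 at the Nash outcome: worse off.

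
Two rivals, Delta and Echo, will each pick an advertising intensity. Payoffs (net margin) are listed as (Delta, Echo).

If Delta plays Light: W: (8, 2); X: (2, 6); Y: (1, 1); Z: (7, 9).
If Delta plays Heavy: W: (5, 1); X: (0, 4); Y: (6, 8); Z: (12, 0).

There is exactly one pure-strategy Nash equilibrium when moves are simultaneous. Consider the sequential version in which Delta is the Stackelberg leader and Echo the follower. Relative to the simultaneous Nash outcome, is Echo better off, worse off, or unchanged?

better off

Solve by backward induction (Delta leads).
- Light: Echo compares 2, 6, 1, 9 and picks Z; Delta would get 7.
- Heavy: Echo compares 1, 4, 8, 0 and picks Y; Delta would get 6.
Maximizing over 7, 6, Delta chooses Light. Subgame-perfect outcome: (Light, Z) with payoffs (7, 9).
For the simultaneous game, intersect best replies.
Delta's best replies: W→Light; X→Light; Y→Heavy; Z→Heavy.
Echo's best replies: Light→Z; Heavy→Y.
Only (Heavy, Y) has each player best-responding; Nash payoffs (6, 8).
Echo earns 9 sequentially versus 8 at the Nash outcome: better off.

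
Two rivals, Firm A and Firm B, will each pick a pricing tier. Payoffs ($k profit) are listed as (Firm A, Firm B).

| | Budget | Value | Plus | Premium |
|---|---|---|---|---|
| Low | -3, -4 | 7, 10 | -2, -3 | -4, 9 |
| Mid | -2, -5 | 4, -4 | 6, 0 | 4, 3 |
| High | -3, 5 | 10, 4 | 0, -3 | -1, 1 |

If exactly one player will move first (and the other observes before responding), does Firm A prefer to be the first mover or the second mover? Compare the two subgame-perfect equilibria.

If Firm A leads: Firm B's best replies are Low→Value, Mid→Premium, High→Budget; Firm A's induced payoffs 7, 4, -3; outcome (Low, Value), payoffs (7, 10).
If Firm B leads: Firm A's best replies are Budget→Mid, Value→High, Plus→Mid, Premium→Mid; Firm B's induced payoffs -5, 4, 0, 3; outcome (High, Value), payoffs (10, 4).
Firm A gets 7 moving first and 10 moving second, so Firm A prefers to move second.

second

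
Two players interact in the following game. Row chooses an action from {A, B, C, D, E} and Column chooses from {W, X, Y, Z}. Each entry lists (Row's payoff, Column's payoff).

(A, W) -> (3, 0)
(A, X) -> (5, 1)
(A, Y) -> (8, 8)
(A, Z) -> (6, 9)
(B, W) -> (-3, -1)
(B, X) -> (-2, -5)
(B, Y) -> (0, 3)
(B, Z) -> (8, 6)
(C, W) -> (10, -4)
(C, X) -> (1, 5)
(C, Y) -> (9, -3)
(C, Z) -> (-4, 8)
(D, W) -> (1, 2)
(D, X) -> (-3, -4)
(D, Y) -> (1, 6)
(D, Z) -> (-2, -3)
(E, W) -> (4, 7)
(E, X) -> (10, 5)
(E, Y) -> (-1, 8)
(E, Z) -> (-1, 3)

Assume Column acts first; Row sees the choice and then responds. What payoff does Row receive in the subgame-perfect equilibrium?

Work backward from Row's decision.
- W: Row compares 3, -3, 10, 1, 4 and picks C; Column would get -4.
- X: Row compares 5, -2, 1, -3, 10 and picks E; Column would get 5.
- Y: Row compares 8, 0, 9, 1, -1 and picks C; Column would get -3.
- Z: Row compares 6, 8, -4, -2, -1 and picks B; Column would get 6.
Among -4, 5, -3, 6, the best is 6 at Z. Subgame-perfect outcome: (B, Z) with payoffs (8, 6).

8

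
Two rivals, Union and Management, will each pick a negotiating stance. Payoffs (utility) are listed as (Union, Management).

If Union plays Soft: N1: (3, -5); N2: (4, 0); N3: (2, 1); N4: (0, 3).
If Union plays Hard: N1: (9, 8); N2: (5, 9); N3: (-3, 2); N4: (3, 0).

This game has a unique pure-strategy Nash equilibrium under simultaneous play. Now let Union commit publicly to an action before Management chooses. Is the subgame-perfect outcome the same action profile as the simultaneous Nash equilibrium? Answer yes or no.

yes

Management best-responds to each possible Union move:
- Soft: BR = N4, leader payoff 0.
- Hard: BR = N2, leader payoff 5.
Union's induced payoffs are 0, 5, so Union commits to Hard. Subgame-perfect outcome: (Hard, N2) with payoffs (5, 9).
Now find the simultaneous Nash equilibrium.
Union's best replies: N1→Hard; N2→Hard; N3→Soft; N4→Hard.
Management's best replies: Soft→N4; Hard→N2.
The unique mutual best reply is (Hard, N2), giving (5, 9).
Sequential outcome (Hard, N2) coincides with the Nash profile (Hard, N2).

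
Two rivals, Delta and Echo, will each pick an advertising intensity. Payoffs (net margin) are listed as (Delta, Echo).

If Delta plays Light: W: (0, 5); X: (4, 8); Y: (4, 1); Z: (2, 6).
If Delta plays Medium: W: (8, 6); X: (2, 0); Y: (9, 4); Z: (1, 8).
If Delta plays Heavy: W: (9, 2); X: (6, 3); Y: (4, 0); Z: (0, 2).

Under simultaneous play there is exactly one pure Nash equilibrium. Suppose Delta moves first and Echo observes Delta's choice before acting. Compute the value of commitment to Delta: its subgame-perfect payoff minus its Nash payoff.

0

Solve by backward induction (Delta leads).
- Light: Echo compares 5, 8, 1, 6 and picks X; Delta would get 4.
- Medium: Echo compares 6, 0, 4, 8 and picks Z; Delta would get 1.
- Heavy: Echo compares 2, 3, 0, 2 and picks X; Delta would get 6.
Maximizing over 4, 1, 6, Delta chooses Heavy. Subgame-perfect outcome: (Heavy, X) with payoffs (6, 3).
Now find the simultaneous Nash equilibrium.
Delta's best replies: W→Heavy; X→Heavy; Y→Medium; Z→Light.
Echo's best replies: Light→X; Medium→Z; Heavy→X.
Only (Heavy, X) has each player best-responding; Nash payoffs (6, 3).
Delta's commitment gain: 6 − 6 = 0.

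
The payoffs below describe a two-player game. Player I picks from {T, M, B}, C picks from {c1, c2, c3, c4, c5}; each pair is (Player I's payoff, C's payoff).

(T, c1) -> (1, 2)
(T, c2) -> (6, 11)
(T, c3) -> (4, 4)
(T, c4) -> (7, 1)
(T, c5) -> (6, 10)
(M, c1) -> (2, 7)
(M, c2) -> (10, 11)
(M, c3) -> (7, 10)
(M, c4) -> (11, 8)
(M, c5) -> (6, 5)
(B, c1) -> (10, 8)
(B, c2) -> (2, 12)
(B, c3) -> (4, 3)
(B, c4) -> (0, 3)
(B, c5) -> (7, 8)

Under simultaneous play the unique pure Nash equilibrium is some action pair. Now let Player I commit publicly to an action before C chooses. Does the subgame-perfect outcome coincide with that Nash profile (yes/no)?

Work backward from C's decision.
- T → C plays c2 (best of 2, 11, 4, 1, 10); Player I gets 6.
- M → C plays c2 (best of 7, 11, 10, 8, 5); Player I gets 10.
- B → C plays c2 (best of 8, 12, 3, 3, 8); Player I gets 2.
Maximizing over 6, 10, 2, Player I chooses M. Subgame-perfect outcome: (M, c2) with payoffs (10, 11).
Under simultaneous play:
Player I's best replies: c1→B; c2→M; c3→M; c4→M; c5→B.
C's best replies: T→c2; M→c2; B→c2.
The unique mutual best reply is (M, c2), giving (10, 11).
Sequential outcome (M, c2) coincides with the Nash profile (M, c2).

yes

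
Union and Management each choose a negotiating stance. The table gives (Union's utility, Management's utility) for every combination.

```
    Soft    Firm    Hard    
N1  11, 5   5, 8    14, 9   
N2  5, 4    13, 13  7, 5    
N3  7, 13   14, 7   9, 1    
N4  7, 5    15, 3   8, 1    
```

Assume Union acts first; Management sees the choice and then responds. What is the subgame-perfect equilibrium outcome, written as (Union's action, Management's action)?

Management best-responds to each possible Union move:
- N1: BR = Hard, leader payoff 14.
- N2: BR = Firm, leader payoff 13.
- N3: BR = Soft, leader payoff 7.
- N4: BR = Soft, leader payoff 7.
Among 14, 13, 7, 7, the best is 14 at N1. Subgame-perfect outcome: (N1, Hard) with payoffs (14, 9).

(N1, Hard)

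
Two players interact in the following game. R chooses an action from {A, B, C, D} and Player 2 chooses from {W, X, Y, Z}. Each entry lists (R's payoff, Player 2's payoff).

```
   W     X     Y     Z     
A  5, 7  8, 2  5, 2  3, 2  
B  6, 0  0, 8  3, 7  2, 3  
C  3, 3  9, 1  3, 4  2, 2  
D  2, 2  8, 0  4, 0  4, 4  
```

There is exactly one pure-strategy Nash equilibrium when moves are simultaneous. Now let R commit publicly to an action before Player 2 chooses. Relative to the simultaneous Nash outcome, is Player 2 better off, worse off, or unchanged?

Solve by backward induction (R leads).
- A: Player 2 compares 7, 2, 2, 2 and picks W; R would get 5.
- B: Player 2 compares 0, 8, 7, 3 and picks X; R would get 0.
- C: Player 2 compares 3, 1, 4, 2 and picks Y; R would get 3.
- D: Player 2 compares 2, 0, 0, 4 and picks Z; R would get 4.
Maximizing over 5, 0, 3, 4, R chooses A. Subgame-perfect outcome: (A, W) with payoffs (5, 7).
For the simultaneous game, intersect best replies.
R's best replies: W→B; X→C; Y→A; Z→D.
Player 2's best replies: A→W; B→X; C→Y; D→Z.
Only (D, Z) has each player best-responding; Nash payoffs (4, 4).
Player 2 earns 7 sequentially versus 4 at the Nash outcome: better off.

better off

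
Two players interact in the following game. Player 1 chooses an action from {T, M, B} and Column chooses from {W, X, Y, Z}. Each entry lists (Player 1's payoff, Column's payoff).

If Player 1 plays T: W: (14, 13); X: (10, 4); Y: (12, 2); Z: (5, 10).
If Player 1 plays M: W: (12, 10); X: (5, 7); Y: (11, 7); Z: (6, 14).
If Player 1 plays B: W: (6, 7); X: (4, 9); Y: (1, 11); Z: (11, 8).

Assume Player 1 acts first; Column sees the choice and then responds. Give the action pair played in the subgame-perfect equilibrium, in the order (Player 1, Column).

(T, W)

Solve by backward induction (Player 1 leads).
- T: BR = W, leader payoff 14.
- M: BR = Z, leader payoff 6.
- B: BR = Y, leader payoff 1.
Player 1's induced payoffs are 14, 6, 1, so Player 1 commits to T. Subgame-perfect outcome: (T, W) with payoffs (14, 13).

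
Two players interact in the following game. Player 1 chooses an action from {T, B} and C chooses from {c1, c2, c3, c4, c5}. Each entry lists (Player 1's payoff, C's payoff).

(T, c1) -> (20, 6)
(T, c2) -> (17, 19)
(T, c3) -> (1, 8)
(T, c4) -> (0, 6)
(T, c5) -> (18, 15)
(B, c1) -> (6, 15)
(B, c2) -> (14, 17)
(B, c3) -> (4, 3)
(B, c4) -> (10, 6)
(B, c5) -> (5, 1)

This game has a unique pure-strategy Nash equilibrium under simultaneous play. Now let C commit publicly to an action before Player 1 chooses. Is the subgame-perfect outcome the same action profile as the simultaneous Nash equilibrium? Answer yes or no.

Backward induction with C moving first.
- c1: BR = T, leader payoff 6.
- c2: BR = T, leader payoff 19.
- c3: BR = B, leader payoff 3.
- c4: BR = B, leader payoff 6.
- c5: BR = T, leader payoff 15.
C's induced payoffs are 6, 19, 3, 6, 15, so C commits to c2. Subgame-perfect outcome: (T, c2) with payoffs (17, 19).
Now find the simultaneous Nash equilibrium.
Player 1's best replies: c1→T; c2→T; c3→B; c4→B; c5→T.
C's best replies: T→c2; B→c2.
Only (T, c2) has each player best-responding; Nash payoffs (17, 19).
Sequential outcome (T, c2) coincides with the Nash profile (T, c2).

yes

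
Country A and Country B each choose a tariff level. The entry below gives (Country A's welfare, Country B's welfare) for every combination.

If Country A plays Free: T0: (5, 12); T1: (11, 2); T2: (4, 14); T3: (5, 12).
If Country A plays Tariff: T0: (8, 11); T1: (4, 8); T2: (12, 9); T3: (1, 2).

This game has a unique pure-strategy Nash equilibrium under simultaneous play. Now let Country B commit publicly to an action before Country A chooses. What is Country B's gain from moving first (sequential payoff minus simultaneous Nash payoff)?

Work backward from Country A's decision.
- T0: Country A compares 5, 8 and picks Tariff; Country B would get 11.
- T1: Country A compares 11, 4 and picks Free; Country B would get 2.
- T2: Country A compares 4, 12 and picks Tariff; Country B would get 9.
- T3: Country A compares 5, 1 and picks Free; Country B would get 12.
Among 11, 2, 9, 12, the best is 12 at T3. Subgame-perfect outcome: (Free, T3) with payoffs (5, 12).
For the simultaneous game, intersect best replies.
Country A's best replies: T0→Tariff; T1→Free; T2→Tariff; T3→Free.
Country B's best replies: Free→T2; Tariff→T0.
The unique mutual best reply is (Tariff, T0), giving (8, 11).
Country B's commitment gain: 12 − 11 = 1.

1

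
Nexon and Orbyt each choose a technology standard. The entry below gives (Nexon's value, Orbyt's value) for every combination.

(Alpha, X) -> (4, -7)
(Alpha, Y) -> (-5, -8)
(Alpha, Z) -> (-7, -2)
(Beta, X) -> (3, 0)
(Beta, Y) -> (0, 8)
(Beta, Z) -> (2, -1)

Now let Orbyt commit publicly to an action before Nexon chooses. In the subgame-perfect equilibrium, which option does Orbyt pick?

Work backward from Nexon's decision.
- X: Nexon compares 4, 3 and picks Alpha; Orbyt would get -7.
- Y: Nexon compares -5, 0 and picks Beta; Orbyt would get 8.
- Z: Nexon compares -7, 2 and picks Beta; Orbyt would get -1.
Orbyt's induced payoffs are -7, 8, -1, so Orbyt commits to Y. Subgame-perfect outcome: (Beta, Y) with payoffs (0, 8).

Y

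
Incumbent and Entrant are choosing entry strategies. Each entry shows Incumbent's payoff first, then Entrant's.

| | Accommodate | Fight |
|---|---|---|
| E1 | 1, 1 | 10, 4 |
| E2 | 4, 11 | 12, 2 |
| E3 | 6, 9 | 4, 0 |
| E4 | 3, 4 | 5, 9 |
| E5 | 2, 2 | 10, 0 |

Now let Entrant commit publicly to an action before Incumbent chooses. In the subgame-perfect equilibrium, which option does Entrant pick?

Backward induction with Entrant moving first.
- Accommodate: Incumbent compares 1, 4, 6, 3, 2 and picks E3; Entrant would get 9.
- Fight: Incumbent compares 10, 12, 4, 5, 10 and picks E2; Entrant would get 2.
Entrant's induced payoffs are 9, 2, so Entrant commits to Accommodate. Subgame-perfect outcome: (E3, Accommodate) with payoffs (6, 9).

Accommodate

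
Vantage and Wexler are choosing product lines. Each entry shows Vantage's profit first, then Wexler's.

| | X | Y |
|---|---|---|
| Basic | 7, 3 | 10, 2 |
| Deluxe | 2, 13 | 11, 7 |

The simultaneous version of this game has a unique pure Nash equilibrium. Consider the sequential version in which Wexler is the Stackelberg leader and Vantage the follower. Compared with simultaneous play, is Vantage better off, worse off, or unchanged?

Backward induction with Wexler moving first.
- X → Vantage plays Basic (best of 7, 2); Wexler gets 3.
- Y → Vantage plays Deluxe (best of 10, 11); Wexler gets 7.
Among 3, 7, the best is 7 at Y. Subgame-perfect outcome: (Deluxe, Y) with payoffs (11, 7).
Under simultaneous play:
Vantage's best replies: X→Basic; Y→Deluxe.
Wexler's best replies: Basic→X; Deluxe→X.
Only (Basic, X) has each player best-responding; Nash payoffs (7, 3).
Vantage earns 11 sequentially versus 7 at the Nash outcome: better off.

better off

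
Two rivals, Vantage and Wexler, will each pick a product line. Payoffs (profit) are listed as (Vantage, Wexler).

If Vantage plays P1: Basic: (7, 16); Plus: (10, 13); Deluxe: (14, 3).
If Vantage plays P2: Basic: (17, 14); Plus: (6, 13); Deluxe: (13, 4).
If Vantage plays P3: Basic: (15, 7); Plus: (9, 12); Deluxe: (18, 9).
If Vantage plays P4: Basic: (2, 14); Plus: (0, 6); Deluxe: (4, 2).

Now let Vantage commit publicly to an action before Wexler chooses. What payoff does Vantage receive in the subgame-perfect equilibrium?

Wexler best-responds to each possible Vantage move:
- P1 → Wexler plays Basic (best of 16, 13, 3); Vantage gets 7.
- P2 → Wexler plays Basic (best of 14, 13, 4); Vantage gets 17.
- P3 → Wexler plays Plus (best of 7, 12, 9); Vantage gets 9.
- P4 → Wexler plays Basic (best of 14, 6, 2); Vantage gets 2.
Vantage's induced payoffs are 7, 17, 9, 2, so Vantage commits to P2. Subgame-perfect outcome: (P2, Basic) with payoffs (17, 14).

17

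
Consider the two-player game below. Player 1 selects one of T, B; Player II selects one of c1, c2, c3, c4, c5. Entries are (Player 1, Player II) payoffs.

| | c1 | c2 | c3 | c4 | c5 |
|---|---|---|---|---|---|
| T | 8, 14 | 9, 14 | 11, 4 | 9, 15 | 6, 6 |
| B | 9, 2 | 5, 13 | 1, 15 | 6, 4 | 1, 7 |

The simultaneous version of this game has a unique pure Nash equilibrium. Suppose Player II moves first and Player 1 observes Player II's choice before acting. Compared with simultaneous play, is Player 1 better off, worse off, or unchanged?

Solve by backward induction (Player II leads).
- c1 → Player 1 plays B (best of 8, 9); Player II gets 2.
- c2 → Player 1 plays T (best of 9, 5); Player II gets 14.
- c3 → Player 1 plays T (best of 11, 1); Player II gets 4.
- c4 → Player 1 plays T (best of 9, 6); Player II gets 15.
- c5 → Player 1 plays T (best of 6, 1); Player II gets 6.
Among 2, 14, 4, 15, 6, the best is 15 at c4. Subgame-perfect outcome: (T, c4) with payoffs (9, 15).
Under simultaneous play:
Player 1's best replies: c1→B; c2→T; c3→T; c4→T; c5→T.
Player II's best replies: T→c4; B→c3.
Only (T, c4) has each player best-responding; Nash payoffs (9, 15).
Player 1 earns 9 sequentially versus 9 at the Nash outcome: unchanged.

unchanged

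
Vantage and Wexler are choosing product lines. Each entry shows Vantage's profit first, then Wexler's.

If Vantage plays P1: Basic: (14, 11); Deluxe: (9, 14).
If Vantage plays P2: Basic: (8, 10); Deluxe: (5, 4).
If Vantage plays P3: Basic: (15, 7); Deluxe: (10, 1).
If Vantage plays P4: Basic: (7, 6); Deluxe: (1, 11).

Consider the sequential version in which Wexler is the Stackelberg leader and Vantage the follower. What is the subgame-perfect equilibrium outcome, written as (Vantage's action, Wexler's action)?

Backward induction with Wexler moving first.
- Basic: BR = P3, leader payoff 7.
- Deluxe: BR = P3, leader payoff 1.
Maximizing over 7, 1, Wexler chooses Basic. Subgame-perfect outcome: (P3, Basic) with payoffs (15, 7).

(P3, Basic)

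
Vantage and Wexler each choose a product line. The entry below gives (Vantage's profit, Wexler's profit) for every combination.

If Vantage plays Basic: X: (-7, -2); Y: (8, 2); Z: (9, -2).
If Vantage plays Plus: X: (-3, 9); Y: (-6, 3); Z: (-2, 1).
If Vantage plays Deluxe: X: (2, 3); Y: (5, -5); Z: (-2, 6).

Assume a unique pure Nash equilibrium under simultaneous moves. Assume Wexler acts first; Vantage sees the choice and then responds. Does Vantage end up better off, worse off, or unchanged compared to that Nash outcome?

Vantage best-responds to each possible Wexler move:
- X: BR = Deluxe, leader payoff 3.
- Y: BR = Basic, leader payoff 2.
- Z: BR = Basic, leader payoff -2.
Wexler's induced payoffs are 3, 2, -2, so Wexler commits to X. Subgame-perfect outcome: (Deluxe, X) with payoffs (2, 3).
Now find the simultaneous Nash equilibrium.
Vantage's best replies: X→Deluxe; Y→Basic; Z→Basic.
Wexler's best replies: Basic→Y; Plus→X; Deluxe→Z.
The unique mutual best reply is (Basic, Y), giving (8, 2).
Vantage earns 2 sequentially versus 8 at the Nash outcome: worse off.

worse off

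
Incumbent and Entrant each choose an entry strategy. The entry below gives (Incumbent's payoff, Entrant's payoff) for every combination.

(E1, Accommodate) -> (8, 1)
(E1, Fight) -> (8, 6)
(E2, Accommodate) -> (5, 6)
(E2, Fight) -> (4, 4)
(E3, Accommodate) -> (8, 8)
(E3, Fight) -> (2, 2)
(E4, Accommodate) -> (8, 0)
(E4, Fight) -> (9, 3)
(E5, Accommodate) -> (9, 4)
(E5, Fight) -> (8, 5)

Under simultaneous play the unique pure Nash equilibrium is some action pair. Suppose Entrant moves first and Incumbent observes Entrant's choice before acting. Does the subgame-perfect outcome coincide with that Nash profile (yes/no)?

Backward induction with Entrant moving first.
- Accommodate → Incumbent plays E5 (best of 8, 5, 8, 8, 9); Entrant gets 4.
- Fight → Incumbent plays E4 (best of 8, 4, 2, 9, 8); Entrant gets 3.
Among 4, 3, the best is 4 at Accommodate. Subgame-perfect outcome: (E5, Accommodate) with payoffs (9, 4).
For the simultaneous game, intersect best replies.
Incumbent's best replies: Accommodate→E5; Fight→E4.
Entrant's best replies: E1→Fight; E2→Accommodate; E3→Accommodate; E4→Fight; E5→Fight.
Only (E4, Fight) has each player best-responding; Nash payoffs (9, 3).
Sequential outcome (E5, Accommodate) differs from the Nash profile (E4, Fight).

no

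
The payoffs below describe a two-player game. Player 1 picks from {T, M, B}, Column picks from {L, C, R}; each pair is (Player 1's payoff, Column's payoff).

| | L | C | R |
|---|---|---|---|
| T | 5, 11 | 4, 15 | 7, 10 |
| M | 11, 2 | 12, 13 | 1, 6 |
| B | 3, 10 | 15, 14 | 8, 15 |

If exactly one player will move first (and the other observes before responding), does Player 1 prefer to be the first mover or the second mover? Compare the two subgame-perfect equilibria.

If Player 1 leads: Column's best replies are T→C, M→C, B→R; Player 1's induced payoffs 4, 12, 8; outcome (M, C), payoffs (12, 13).
If Column leads: Player 1's best replies are L→M, C→B, R→B; Column's induced payoffs 2, 14, 15; outcome (B, R), payoffs (8, 15).
Player 1 gets 12 moving first and 8 moving second, so Player 1 prefers to move first.

first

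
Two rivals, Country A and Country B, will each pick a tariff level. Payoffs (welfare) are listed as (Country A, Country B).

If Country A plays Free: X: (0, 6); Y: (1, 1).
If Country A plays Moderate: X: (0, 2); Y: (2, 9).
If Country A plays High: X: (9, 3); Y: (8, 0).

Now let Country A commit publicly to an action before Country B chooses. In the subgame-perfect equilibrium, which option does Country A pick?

Backward induction with Country A moving first.
- Free: BR = X, leader payoff 0.
- Moderate: BR = Y, leader payoff 2.
- High: BR = X, leader payoff 9.
Maximizing over 0, 2, 9, Country A chooses High. Subgame-perfect outcome: (High, X) with payoffs (9, 3).

High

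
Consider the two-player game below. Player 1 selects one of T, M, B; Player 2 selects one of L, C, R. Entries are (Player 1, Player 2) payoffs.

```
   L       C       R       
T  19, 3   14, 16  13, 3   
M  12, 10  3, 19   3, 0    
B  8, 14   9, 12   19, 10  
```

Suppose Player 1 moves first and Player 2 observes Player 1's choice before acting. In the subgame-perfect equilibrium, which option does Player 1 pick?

T

Player 2 best-responds to each possible Player 1 move:
- T: BR = C, leader payoff 14.
- M: BR = C, leader payoff 3.
- B: BR = L, leader payoff 8.
Player 1's induced payoffs are 14, 3, 8, so Player 1 commits to T. Subgame-perfect outcome: (T, C) with payoffs (14, 16).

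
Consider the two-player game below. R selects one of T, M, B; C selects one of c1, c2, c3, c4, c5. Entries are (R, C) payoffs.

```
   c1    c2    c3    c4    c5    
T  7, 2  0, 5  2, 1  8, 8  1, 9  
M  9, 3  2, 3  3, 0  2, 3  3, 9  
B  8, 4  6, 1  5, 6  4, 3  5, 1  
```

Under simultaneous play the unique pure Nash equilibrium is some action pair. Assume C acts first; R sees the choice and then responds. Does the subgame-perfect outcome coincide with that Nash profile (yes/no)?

Solve by backward induction (C leads).
- c1: BR = M, leader payoff 3.
- c2: BR = B, leader payoff 1.
- c3: BR = B, leader payoff 6.
- c4: BR = T, leader payoff 8.
- c5: BR = B, leader payoff 1.
C's induced payoffs are 3, 1, 6, 8, 1, so C commits to c4. Subgame-perfect outcome: (T, c4) with payoffs (8, 8).
Under simultaneous play:
R's best replies: c1→M; c2→B; c3→B; c4→T; c5→B.
C's best replies: T→c5; M→c5; B→c3.
The unique mutual best reply is (B, c3), giving (5, 6).
Sequential outcome (T, c4) differs from the Nash profile (B, c3).

no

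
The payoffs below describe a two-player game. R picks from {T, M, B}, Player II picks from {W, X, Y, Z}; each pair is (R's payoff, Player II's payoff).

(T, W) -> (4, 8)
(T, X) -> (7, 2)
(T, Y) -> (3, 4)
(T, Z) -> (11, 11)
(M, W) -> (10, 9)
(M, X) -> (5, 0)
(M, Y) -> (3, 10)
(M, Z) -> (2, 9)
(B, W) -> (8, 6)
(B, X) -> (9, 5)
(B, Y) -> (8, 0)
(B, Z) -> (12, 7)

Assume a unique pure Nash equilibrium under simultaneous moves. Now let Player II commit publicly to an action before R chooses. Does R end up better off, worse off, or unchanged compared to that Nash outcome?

R best-responds to each possible Player II move:
- W: R compares 4, 10, 8 and picks M; Player II would get 9.
- X: R compares 7, 5, 9 and picks B; Player II would get 5.
- Y: R compares 3, 3, 8 and picks B; Player II would get 0.
- Z: R compares 11, 2, 12 and picks B; Player II would get 7.
Among 9, 5, 0, 7, the best is 9 at W. Subgame-perfect outcome: (M, W) with payoffs (10, 9).
For the simultaneous game, intersect best replies.
R's best replies: W→M; X→B; Y→B; Z→B.
Player II's best replies: T→Z; M→Y; B→Z.
Only (B, Z) has each player best-responding; Nash payoffs (12, 7).
R earns 10 sequentially versus 12 at the Nash outcome: worse off.

worse off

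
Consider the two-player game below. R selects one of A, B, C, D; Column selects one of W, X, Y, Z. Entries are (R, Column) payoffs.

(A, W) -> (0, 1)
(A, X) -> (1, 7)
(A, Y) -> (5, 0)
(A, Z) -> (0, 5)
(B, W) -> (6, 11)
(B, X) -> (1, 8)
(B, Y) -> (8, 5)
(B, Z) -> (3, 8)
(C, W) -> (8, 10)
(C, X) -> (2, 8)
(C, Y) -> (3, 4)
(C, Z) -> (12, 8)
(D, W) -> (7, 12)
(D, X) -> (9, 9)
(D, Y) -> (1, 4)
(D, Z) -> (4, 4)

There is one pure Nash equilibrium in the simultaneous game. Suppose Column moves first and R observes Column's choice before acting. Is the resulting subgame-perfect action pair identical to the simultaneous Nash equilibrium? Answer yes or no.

yes

Backward induction with Column moving first.
- W: BR = C, leader payoff 10.
- X: BR = D, leader payoff 9.
- Y: BR = B, leader payoff 5.
- Z: BR = C, leader payoff 8.
Maximizing over 10, 9, 5, 8, Column chooses W. Subgame-perfect outcome: (C, W) with payoffs (8, 10).
For the simultaneous game, intersect best replies.
R's best replies: W→C; X→D; Y→B; Z→C.
Column's best replies: A→X; B→W; C→W; D→W.
Only (C, W) has each player best-responding; Nash payoffs (8, 10).
Sequential outcome (C, W) coincides with the Nash profile (C, W).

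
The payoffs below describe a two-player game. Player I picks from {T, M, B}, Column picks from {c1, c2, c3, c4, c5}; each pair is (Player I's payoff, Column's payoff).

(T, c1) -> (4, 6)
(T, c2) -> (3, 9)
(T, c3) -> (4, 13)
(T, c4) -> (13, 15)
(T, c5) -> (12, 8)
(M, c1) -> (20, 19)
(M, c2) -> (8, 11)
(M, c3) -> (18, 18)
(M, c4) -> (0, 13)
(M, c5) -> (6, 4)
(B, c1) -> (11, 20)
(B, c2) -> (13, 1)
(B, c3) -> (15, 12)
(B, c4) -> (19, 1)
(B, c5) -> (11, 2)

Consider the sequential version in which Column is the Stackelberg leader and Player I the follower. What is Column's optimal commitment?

c1

Work backward from Player I's decision.
- c1 → Player I plays M (best of 4, 20, 11); Column gets 19.
- c2 → Player I plays B (best of 3, 8, 13); Column gets 1.
- c3 → Player I plays M (best of 4, 18, 15); Column gets 18.
- c4 → Player I plays B (best of 13, 0, 19); Column gets 1.
- c5 → Player I plays T (best of 12, 6, 11); Column gets 8.
Among 19, 1, 18, 1, 8, the best is 19 at c1. Subgame-perfect outcome: (M, c1) with payoffs (20, 19).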